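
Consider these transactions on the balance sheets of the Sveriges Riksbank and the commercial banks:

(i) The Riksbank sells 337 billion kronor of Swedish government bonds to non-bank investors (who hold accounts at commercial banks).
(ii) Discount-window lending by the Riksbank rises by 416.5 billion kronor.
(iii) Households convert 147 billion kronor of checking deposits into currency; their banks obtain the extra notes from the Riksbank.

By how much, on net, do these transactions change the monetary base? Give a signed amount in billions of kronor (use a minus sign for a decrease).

Asset sale (to non-banks) 337 billion kronor: Riksbank balance sheet contracts → −337B.
Discount-window loan 416.5 billion kronor: Riksbank balance sheet expands → +416.5B.
Currency withdrawal 147 billion kronor: just a shift between currency and reserves — both are base money → 0.
Net: −337 + 416.5 + 0 = +79.5 billion.

+79.5 billion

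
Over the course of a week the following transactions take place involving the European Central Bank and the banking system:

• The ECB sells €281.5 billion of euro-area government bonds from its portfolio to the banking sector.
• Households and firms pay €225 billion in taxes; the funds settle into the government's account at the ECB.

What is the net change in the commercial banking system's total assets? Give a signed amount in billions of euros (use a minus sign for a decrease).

ECB balance sheet:
  Assets:      Securities −€281.5B
  Liabilities: Bank reserves −€506.5B, Government deposits +€225B
Commercial banking system:
  Assets:      Reserves at CB −€506.5B, Securities +€281.5B
  Liabilities: Checkable deposits −€225B
Change in total bank assets = -€225 billion.

-€225 billion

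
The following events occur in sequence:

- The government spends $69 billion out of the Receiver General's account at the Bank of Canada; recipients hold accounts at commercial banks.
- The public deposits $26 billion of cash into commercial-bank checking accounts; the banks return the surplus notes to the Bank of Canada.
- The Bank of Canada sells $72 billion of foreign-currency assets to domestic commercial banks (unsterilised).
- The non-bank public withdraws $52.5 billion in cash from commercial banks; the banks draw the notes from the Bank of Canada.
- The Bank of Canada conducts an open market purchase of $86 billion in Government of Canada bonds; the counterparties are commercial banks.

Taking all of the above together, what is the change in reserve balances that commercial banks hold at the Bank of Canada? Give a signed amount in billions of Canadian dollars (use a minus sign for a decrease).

+$56.5 billion

Government spending $69 billion: government payments flow into bank reserve accounts → +$69B.
Currency deposit $26 billion: returned notes are swapped for reserve credit → +$26B.
FX sale $72 billion: the buying banks pay out of their reserve balances → −$72B.
Currency withdrawal $52.5 billion: banks swap reserves for currency → −$52.5B.
OMO purchase (from banks) $86 billion: the Bank of Canada pays by crediting reserve accounts → +$86B.
Net: 69 + 26 − 72 − 52.5 + 86 = +$56.5 billion.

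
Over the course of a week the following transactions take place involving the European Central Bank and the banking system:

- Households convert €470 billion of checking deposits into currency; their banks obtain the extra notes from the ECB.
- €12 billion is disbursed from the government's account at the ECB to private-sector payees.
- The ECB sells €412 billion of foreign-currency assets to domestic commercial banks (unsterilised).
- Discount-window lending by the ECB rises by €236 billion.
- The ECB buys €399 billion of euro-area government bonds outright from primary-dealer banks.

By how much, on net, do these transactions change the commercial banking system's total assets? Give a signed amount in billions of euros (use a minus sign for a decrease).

-€222 billion

ECB balance sheet:
  Assets:      Securities +€399B, Loans to banks +€236B, Foreign assets −€412B
  Liabilities: Bank reserves −€235B, Currency in circulation +€470B, Government deposits −€12B
Commercial banking system:
  Assets:      Reserves at CB −€235B, Securities −€399B, Foreign assets +€412B
  Liabilities: Checkable deposits −€458B, Borrowings from CB +€236B
Change in total bank assets = -€222 billion.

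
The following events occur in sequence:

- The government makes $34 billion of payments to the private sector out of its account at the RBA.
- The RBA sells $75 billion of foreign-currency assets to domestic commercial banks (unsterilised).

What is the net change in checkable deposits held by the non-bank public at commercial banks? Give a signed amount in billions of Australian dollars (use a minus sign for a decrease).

RBA balance sheet:
  Assets:      Foreign assets −$75B
  Liabilities: Bank reserves −$41B, Government deposits −$34B
Commercial banking system:
  Assets:      Reserves at CB −$41B, Foreign assets +$75B
  Liabilities: Checkable deposits +$34B
So the change in checkable deposits held by the non-bank public at commercial banks is +$34 billion.

+$34 billion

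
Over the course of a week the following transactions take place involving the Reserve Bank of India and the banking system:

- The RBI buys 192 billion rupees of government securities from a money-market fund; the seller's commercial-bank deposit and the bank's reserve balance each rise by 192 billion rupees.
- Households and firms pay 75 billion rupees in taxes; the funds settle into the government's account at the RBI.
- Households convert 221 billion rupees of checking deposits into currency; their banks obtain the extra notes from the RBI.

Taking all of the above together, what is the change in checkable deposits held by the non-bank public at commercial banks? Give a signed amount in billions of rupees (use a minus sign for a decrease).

RBI balance sheet:
  Assets:      Securities +192B
  Liabilities: Bank reserves −104B, Currency in circulation +221B, Government deposits +75B
Commercial banking system:
  Assets:      Reserves at CB −104B
  Liabilities: Checkable deposits −104B
So the change in checkable deposits held by the non-bank public at commercial banks is -104 billion.

-104 billion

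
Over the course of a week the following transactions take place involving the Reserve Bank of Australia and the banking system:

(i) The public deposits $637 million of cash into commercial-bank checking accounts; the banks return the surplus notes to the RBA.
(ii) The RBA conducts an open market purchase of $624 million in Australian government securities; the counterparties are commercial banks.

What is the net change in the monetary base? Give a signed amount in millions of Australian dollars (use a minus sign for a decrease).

+$624 million

RBA balance sheet:
  Assets:      Securities +$624M
  Liabilities: Bank reserves +$1261M, Currency in circulation −$637M
Monetary base = currency + reserves: −$637M + (+$1261M) = +$624 million.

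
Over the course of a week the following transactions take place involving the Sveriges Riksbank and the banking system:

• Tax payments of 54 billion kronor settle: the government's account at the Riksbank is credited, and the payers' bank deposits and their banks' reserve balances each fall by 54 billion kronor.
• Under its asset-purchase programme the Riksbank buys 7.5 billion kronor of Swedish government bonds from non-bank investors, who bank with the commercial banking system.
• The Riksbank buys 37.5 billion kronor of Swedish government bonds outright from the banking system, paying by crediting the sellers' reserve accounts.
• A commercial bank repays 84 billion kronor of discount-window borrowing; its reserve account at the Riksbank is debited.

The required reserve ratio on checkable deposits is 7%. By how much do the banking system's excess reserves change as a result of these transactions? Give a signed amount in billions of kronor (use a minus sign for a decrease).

Government account inflow 54 billion kronor: reserves −54B, deposits −54B.
Asset purchase (from non-banks) 7.5 billion kronor: reserves +7.5B, deposits +7.5B.
OMO purchase (from banks) 37.5 billion kronor: reserves +37.5B, deposits 0.
Discount-window repayment 84 billion kronor: reserves −84B, deposits 0.
Totals: Δreserves = −93B, Δdeposits = −46.5B.
Δrequired reserves = 7% × −46.5B = −3.255B.
Δexcess reserves = Δreserves − Δrequired = −93B − (−3.255B) = -89.745 billion.

-89.745 billion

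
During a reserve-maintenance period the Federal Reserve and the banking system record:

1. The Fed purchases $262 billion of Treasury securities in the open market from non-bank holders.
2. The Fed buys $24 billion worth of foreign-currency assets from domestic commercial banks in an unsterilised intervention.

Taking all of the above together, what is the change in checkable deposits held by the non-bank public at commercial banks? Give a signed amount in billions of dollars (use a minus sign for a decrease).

+$262 billion

Fed balance sheet:
  Assets:      Securities +$262B, Foreign assets +$24B
  Liabilities: Bank reserves +$286B
Commercial banking system:
  Assets:      Reserves at CB +$286B, Foreign assets −$24B
  Liabilities: Checkable deposits +$262B
So the change in checkable deposits held by the non-bank public at commercial banks is +$262 billion.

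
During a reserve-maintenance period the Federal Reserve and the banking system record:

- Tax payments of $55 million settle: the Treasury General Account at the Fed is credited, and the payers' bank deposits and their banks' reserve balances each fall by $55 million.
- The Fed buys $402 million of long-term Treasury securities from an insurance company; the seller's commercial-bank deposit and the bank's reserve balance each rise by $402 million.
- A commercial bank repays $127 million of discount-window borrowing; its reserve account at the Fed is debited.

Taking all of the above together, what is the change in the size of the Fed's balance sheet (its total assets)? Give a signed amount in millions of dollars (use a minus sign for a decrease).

+$275 million

Fed balance sheet:
  Assets:      Securities +$402M, Loans to banks −$127M
  Liabilities: Bank reserves +$220M, Government deposits +$55M
Commercial banking system:
  Assets:      Reserves at CB +$220M
  Liabilities: Checkable deposits +$347M, Borrowings from CB −$127M
Change in total Fed assets = +$275 million.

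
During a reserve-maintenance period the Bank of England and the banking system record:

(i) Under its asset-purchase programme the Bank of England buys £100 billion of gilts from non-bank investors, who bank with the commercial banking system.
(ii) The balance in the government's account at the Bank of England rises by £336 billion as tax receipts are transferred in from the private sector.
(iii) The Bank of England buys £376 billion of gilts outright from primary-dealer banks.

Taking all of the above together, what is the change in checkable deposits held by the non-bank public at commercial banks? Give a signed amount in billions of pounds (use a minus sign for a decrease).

-£236 billion

Asset purchase (from non-banks) £100 billion: non-bank counterparties' bank balances rise → +£100B.
Government account inflow £336 billion: non-bank counterparties' bank balances fall → −£336B.
OMO purchase (from banks) £376 billion: the counterparty is a bank, so public deposits are unchanged → 0.
Net: 100 − 336 + 0 = -£236 billion.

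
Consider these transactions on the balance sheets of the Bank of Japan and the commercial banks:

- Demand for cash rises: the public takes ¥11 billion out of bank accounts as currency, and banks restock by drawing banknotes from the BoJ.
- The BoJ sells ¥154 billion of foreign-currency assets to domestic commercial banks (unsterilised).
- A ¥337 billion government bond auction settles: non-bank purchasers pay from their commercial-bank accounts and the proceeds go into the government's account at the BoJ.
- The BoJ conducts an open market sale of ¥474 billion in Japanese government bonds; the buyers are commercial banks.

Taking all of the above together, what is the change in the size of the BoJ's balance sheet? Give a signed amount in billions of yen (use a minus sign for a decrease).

BoJ balance sheet:
  Assets:      Securities −¥474B, Foreign assets −¥154B
  Liabilities: Bank reserves −¥976B, Currency in circulation +¥11B, Government deposits +¥337B
Change in total BoJ assets = -¥628 billion.

-¥628 billion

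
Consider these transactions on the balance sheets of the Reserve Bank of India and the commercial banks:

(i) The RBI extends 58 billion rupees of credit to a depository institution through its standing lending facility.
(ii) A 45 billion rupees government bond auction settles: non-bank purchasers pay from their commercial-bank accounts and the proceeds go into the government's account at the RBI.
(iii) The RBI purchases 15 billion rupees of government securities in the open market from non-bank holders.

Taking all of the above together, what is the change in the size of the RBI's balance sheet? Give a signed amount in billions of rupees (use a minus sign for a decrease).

Discount-window loan 58 billion rupees: an RBI asset is acquired → +58B.
Government account inflow 45 billion rupees: only the composition of liabilities changes → 0.
Asset purchase (from non-banks) 15 billion rupees: an RBI asset is acquired → +15B.
Net: 58 + 0 + 15 = +73 billion.

+73 billion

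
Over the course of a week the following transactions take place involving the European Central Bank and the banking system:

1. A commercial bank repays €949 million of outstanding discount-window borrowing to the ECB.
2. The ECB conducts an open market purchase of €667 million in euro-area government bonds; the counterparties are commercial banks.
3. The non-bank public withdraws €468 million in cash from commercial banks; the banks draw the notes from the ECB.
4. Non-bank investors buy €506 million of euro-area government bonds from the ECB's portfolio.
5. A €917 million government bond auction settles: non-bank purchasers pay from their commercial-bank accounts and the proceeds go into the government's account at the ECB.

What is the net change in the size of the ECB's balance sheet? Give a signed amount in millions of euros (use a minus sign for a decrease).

Discount-window repayment €949 million: an ECB asset is shed → −€949M.
OMO purchase (from banks) €667 million: an ECB asset is acquired → +€667M.
Currency withdrawal €468 million: only the composition of liabilities changes → 0.
Asset sale (to non-banks) €506 million: an ECB asset is shed → −€506M.
Government account inflow €917 million: only the composition of liabilities changes → 0.
Net: −949 + 667 + 0 − 506 + 0 = -€788 million.

-€788 million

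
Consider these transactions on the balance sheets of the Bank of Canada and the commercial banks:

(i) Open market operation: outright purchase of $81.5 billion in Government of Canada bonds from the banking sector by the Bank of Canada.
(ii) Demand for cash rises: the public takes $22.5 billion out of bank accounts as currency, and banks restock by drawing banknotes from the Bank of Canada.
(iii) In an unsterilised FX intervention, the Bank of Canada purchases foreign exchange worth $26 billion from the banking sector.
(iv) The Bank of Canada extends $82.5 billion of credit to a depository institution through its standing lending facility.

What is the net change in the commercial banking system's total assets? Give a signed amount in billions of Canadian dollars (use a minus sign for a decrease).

+$60 billion

OMO purchase (from banks) $81.5 billion: just an asset swap on bank balance sheets → 0.
Currency withdrawal $22.5 billion: bank balance sheets shrink → −$22.5B.
FX purchase $26 billion: just an asset swap on bank balance sheets → 0.
Discount-window loan $82.5 billion: bank balance sheets expand → +$82.5B.
Net: 0 − 22.5 + 0 + 82.5 = +$60 billion.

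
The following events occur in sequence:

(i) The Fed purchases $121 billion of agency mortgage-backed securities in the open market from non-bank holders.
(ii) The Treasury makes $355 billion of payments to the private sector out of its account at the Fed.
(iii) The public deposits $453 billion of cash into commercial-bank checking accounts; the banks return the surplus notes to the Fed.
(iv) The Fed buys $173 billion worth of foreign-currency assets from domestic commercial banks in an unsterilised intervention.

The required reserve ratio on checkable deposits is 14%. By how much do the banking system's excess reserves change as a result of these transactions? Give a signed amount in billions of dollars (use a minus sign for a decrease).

Asset purchase (from non-banks) $121 billion: reserves +$121B, deposits +$121B.
Government spending $355 billion: reserves +$355B, deposits +$355B.
Currency deposit $453 billion: reserves +$453B, deposits +$453B.
FX purchase $173 billion: reserves +$173B, deposits 0.
Totals: Δreserves = +$1102B, Δdeposits = +$929B.
Δrequired reserves = 14% × +$929B = +$130.06B.
Δexcess reserves = Δreserves − Δrequired = +$1102B − (+$130.06B) = +$971.94 billion.

+$971.94 billion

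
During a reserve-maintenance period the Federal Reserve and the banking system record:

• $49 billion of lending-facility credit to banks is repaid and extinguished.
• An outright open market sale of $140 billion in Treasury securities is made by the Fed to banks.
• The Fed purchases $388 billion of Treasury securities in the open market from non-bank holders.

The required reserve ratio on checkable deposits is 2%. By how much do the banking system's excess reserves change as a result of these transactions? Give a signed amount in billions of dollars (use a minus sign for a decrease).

+$191.24 billion

Discount-window repayment $49 billion: reserves −$49B, deposits 0.
OMO sale (to banks) $140 billion: reserves −$140B, deposits 0.
Asset purchase (from non-banks) $388 billion: reserves +$388B, deposits +$388B.
Totals: Δreserves = +$199B, Δdeposits = +$388B.
Δrequired reserves = 2% × +$388B = +$7.76B.
Δexcess reserves = Δreserves − Δrequired = +$199B − (+$7.76B) = +$191.24 billion.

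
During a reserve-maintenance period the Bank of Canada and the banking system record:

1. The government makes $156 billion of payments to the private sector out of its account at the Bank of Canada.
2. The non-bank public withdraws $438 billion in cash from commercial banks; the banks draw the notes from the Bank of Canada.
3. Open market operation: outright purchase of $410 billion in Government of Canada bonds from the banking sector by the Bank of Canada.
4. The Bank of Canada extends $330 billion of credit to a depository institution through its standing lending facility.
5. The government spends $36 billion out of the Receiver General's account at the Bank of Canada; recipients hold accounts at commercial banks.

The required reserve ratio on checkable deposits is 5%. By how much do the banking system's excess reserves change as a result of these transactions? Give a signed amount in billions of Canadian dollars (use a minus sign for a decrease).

+$506.3 billion

Government spending $156 billion: reserves +$156B, deposits +$156B.
Currency withdrawal $438 billion: reserves −$438B, deposits −$438B.
OMO purchase (from banks) $410 billion: reserves +$410B, deposits 0.
Discount-window loan $330 billion: reserves +$330B, deposits 0.
Government spending $36 billion: reserves +$36B, deposits +$36B.
Totals: Δreserves = +$494B, Δdeposits = −$246B.
Δrequired reserves = 5% × −$246B = −$12.3B.
Δexcess reserves = Δreserves − Δrequired = +$494B − (−$12.3B) = +$506.3 billion.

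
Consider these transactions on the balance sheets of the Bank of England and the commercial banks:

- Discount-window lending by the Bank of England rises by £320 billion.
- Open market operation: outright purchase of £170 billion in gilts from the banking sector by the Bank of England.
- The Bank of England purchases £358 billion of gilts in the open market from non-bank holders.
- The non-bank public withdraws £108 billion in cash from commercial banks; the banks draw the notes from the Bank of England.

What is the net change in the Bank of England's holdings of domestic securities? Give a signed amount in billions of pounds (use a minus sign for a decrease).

Discount-window loan £320 billion: the Bank of England's securities portfolio is untouched → 0.
OMO purchase (from banks) £170 billion: securities added to the Bank of England's portfolio → +£170B.
Asset purchase (from non-banks) £358 billion: securities added to the Bank of England's portfolio → +£358B.
Currency withdrawal £108 billion: the Bank of England's securities portfolio is untouched → 0.
Net: 0 + 170 + 358 + 0 = +£528 billion.

+£528 billion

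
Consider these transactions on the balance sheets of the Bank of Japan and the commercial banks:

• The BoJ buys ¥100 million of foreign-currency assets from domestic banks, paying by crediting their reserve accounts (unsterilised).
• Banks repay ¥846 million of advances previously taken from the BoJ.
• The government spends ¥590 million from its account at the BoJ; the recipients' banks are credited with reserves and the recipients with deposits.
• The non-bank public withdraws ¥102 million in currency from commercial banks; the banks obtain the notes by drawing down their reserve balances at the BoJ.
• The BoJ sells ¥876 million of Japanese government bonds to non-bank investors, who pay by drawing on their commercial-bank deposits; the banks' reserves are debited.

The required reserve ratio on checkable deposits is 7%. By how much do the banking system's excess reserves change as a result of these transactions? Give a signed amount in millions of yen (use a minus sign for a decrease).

-¥1106.84 million

FX purchase ¥100 million: reserves +¥100M, deposits 0.
Discount-window repayment ¥846 million: reserves −¥846M, deposits 0.
Government spending ¥590 million: reserves +¥590M, deposits +¥590M.
Currency withdrawal ¥102 million: reserves −¥102M, deposits −¥102M.
Asset sale (to non-banks) ¥876 million: reserves −¥876M, deposits −¥876M.
Totals: Δreserves = −¥1134M, Δdeposits = −¥388M.
Δrequired reserves = 7% × −¥388M = −¥27.16M.
Δexcess reserves = Δreserves − Δrequired = −¥1134M − (−¥27.16M) = -¥1106.84 million.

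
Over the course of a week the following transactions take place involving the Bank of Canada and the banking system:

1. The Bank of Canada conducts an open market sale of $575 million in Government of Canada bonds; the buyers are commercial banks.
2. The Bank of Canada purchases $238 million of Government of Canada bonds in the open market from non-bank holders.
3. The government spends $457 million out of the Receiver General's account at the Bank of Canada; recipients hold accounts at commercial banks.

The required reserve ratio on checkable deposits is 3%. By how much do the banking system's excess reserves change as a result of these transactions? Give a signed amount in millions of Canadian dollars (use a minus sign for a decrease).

+$99.15 million

OMO sale (to banks) $575 million: reserves −$575M, deposits 0.
Asset purchase (from non-banks) $238 million: reserves +$238M, deposits +$238M.
Government spending $457 million: reserves +$457M, deposits +$457M.
Totals: Δreserves = +$120M, Δdeposits = +$695M.
Δrequired reserves = 3% × +$695M = +$20.85M.
Δexcess reserves = Δreserves − Δrequired = +$120M − (+$20.85M) = +$99.15 million.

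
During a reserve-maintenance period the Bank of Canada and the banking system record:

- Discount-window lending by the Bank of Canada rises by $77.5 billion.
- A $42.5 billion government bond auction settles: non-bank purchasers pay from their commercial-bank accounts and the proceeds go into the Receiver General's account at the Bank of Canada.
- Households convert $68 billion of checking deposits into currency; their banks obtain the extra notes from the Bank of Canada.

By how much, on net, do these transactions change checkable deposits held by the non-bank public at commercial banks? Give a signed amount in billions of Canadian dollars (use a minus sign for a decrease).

-$110.5 billion

Bank of Canada balance sheet:
  Assets:      Loans to banks +$77.5B
  Liabilities: Bank reserves −$33B, Currency in circulation +$68B, Government deposits +$42.5B
Commercial banking system:
  Assets:      Reserves at CB −$33B
  Liabilities: Checkable deposits −$110.5B, Borrowings from CB +$77.5B
So the change in checkable deposits held by the non-bank public at commercial banks is -$110.5 billion.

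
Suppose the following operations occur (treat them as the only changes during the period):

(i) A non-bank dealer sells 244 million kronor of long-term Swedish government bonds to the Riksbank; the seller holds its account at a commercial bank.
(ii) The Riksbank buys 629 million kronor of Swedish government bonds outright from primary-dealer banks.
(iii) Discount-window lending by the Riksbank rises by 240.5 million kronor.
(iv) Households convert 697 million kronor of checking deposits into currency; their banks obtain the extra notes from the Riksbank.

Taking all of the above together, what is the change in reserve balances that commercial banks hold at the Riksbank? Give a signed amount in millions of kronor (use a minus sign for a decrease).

+416.5 million

Asset purchase (from non-banks) 244 million kronor: the Riksbank pays by crediting reserve accounts → +244M.
OMO purchase (from banks) 629 million kronor: the Riksbank pays by crediting reserve accounts → +629M.
Discount-window loan 240.5 million kronor: the loan is credited to the bank's reserve account → +240.5M.
Currency withdrawal 697 million kronor: banks swap reserves for currency → −697M.
Net: 244 + 629 + 240.5 − 697 = +416.5 million.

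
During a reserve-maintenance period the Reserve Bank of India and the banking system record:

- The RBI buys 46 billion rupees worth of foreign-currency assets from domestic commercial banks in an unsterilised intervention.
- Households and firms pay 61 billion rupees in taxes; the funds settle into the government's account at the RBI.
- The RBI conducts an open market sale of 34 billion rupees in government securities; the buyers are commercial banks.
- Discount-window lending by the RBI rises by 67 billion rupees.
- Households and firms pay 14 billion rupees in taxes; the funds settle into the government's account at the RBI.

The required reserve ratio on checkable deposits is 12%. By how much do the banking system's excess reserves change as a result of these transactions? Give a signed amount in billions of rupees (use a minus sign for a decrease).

+13 billion

FX purchase 46 billion rupees: reserves +46B, deposits 0.
Government account inflow 61 billion rupees: reserves −61B, deposits −61B.
OMO sale (to banks) 34 billion rupees: reserves −34B, deposits 0.
Discount-window loan 67 billion rupees: reserves +67B, deposits 0.
Government account inflow 14 billion rupees: reserves −14B, deposits −14B.
Totals: Δreserves = +4B, Δdeposits = −75B.
Δrequired reserves = 12% × −75B = −9B.
Δexcess reserves = Δreserves − Δrequired = +4B − (−9B) = +13 billion.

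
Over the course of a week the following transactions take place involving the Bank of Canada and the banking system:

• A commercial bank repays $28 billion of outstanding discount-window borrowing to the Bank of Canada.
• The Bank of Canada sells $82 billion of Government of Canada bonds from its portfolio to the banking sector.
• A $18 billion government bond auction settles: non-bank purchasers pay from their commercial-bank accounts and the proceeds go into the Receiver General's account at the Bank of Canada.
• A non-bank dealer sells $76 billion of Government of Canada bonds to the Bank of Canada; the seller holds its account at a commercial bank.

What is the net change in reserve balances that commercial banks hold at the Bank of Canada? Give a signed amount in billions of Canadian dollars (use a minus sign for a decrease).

Discount-window repayment $28 billion: repayment is debited from reserves → −$28B.
OMO sale (to banks) $82 billion: the buying banks pay out of their reserve balances → −$82B.
Government account inflow $18 billion: funds move from bank reserves into the government account → −$18B.
Asset purchase (from non-banks) $76 billion: the Bank of Canada pays by crediting reserve accounts → +$76B.
Net: −28 − 82 − 18 + 76 = -$52 billion.

-$52 billion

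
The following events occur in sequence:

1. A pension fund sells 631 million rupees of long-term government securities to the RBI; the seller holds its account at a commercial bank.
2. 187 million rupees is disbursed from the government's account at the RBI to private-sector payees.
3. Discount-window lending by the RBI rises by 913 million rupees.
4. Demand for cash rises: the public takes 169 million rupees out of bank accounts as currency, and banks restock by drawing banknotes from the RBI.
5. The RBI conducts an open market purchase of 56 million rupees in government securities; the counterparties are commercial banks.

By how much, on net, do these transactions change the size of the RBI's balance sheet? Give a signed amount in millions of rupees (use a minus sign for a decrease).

+1600 million

RBI balance sheet:
  Assets:      Securities +687M, Loans to banks +913M
  Liabilities: Bank reserves +1618M, Currency in circulation +169M, Government deposits −187M
Change in total RBI assets = +1600 million.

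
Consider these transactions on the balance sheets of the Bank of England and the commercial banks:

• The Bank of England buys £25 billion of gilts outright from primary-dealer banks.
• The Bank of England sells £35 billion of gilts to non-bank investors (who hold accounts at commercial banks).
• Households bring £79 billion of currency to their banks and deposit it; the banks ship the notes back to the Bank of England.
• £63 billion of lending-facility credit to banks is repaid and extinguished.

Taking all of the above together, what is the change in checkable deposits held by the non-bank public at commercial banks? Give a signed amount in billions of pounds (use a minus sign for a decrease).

OMO purchase (from banks) £25 billion: the counterparty is a bank, so public deposits are unchanged → 0.
Asset sale (to non-banks) £35 billion: non-bank counterparties' bank balances fall → −£35B.
Currency deposit £79 billion: non-bank counterparties' bank balances rise → +£79B.
Discount-window repayment £63 billion: the counterparty is a bank, so public deposits are unchanged → 0.
Net: 0 − 35 + 79 + 0 = +£44 billion.

+£44 billion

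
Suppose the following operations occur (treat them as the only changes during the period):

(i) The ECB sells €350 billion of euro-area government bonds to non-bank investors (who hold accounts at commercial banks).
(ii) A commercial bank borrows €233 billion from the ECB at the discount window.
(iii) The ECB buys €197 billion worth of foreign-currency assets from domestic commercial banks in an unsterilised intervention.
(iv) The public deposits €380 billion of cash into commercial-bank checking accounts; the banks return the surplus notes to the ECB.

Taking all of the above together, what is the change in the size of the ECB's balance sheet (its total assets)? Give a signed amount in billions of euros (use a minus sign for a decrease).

ECB balance sheet:
  Assets:      Securities −€350B, Loans to banks +€233B, Foreign assets +€197B
  Liabilities: Bank reserves +€460B, Currency in circulation −€380B
Change in total ECB assets = +€80 billion.

+€80 billion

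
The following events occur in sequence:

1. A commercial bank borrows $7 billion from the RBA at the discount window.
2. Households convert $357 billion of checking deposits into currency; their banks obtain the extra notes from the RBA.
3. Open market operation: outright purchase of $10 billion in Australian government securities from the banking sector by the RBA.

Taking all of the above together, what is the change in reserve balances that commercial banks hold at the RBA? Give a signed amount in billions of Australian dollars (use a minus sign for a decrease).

-$340 billion

RBA balance sheet:
  Assets:      Securities +$10B, Loans to banks +$7B
  Liabilities: Bank reserves −$340B, Currency in circulation +$357B
So the change in reserve balances that commercial banks hold at the RBA is -$340 billion.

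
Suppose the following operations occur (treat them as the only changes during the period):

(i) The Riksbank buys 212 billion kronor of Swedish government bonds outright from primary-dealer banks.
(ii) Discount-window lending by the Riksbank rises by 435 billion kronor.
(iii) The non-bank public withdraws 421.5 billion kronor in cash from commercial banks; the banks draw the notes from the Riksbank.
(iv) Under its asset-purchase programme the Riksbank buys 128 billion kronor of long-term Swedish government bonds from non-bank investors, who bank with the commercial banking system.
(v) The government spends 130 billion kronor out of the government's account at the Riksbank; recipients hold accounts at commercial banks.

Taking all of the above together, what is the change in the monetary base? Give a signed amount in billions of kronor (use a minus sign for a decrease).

OMO purchase (from banks) 212 billion kronor: Riksbank balance sheet expands → +212B.
Discount-window loan 435 billion kronor: Riksbank balance sheet expands → +435B.
Currency withdrawal 421.5 billion kronor: just a shift between currency and reserves — both are base money → 0.
Asset purchase (from non-banks) 128 billion kronor: Riksbank balance sheet expands → +128B.
Government spending 130 billion kronor: a non-base liability converts back to reserves → +130B.
Net: 212 + 435 + 0 + 128 + 130 = +905 billion.

+905 billion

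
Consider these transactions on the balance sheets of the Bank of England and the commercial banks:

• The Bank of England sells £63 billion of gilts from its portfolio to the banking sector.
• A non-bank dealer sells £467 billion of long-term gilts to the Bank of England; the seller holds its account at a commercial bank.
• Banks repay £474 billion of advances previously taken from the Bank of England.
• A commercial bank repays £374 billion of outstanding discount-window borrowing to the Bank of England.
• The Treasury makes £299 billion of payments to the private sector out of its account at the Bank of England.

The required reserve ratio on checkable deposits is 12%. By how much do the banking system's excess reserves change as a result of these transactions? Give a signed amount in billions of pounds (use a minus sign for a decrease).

-£236.92 billion

OMO sale (to banks) £63 billion: reserves −£63B, deposits 0.
Asset purchase (from non-banks) £467 billion: reserves +£467B, deposits +£467B.
Discount-window repayment £474 billion: reserves −£474B, deposits 0.
Discount-window repayment £374 billion: reserves −£374B, deposits 0.
Government spending £299 billion: reserves +£299B, deposits +£299B.
Totals: Δreserves = −£145B, Δdeposits = +£766B.
Δrequired reserves = 12% × +£766B = +£91.92B.
Δexcess reserves = Δreserves − Δrequired = −£145B − (+£91.92B) = -£236.92 billion.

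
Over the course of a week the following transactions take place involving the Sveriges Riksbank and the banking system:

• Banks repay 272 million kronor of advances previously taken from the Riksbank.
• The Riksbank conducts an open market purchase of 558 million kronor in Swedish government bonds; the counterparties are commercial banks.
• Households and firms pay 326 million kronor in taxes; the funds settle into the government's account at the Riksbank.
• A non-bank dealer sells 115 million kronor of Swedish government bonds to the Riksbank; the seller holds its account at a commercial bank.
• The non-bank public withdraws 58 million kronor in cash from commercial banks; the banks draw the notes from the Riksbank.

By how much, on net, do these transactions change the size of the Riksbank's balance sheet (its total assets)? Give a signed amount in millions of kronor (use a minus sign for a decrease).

+401 million

Discount-window repayment 272 million kronor: a Riksbank asset is shed → −272M.
OMO purchase (from banks) 558 million kronor: a Riksbank asset is acquired → +558M.
Government account inflow 326 million kronor: only the composition of liabilities changes → 0.
Asset purchase (from non-banks) 115 million kronor: a Riksbank asset is acquired → +115M.
Currency withdrawal 58 million kronor: only the composition of liabilities changes → 0.
Net: −272 + 558 + 0 + 115 + 0 = +401 million.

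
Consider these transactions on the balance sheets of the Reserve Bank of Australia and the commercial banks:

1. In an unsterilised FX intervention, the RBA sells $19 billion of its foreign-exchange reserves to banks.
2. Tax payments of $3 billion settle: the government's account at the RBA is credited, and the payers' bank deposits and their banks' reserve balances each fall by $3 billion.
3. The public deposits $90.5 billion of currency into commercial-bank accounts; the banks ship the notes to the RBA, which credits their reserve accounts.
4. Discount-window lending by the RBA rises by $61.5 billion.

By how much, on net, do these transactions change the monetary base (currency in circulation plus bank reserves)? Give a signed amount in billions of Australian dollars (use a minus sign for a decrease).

FX sale $19 billion: RBA balance sheet contracts → −$19B.
Government account inflow $3 billion: reserves shift to a non-base liability → −$3B.
Currency deposit $90.5 billion: just a shift between currency and reserves — both are base money → 0.
Discount-window loan $61.5 billion: RBA balance sheet expands → +$61.5B.
Net: −19 − 3 + 0 + 61.5 = +$39.5 billion.

+$39.5 billion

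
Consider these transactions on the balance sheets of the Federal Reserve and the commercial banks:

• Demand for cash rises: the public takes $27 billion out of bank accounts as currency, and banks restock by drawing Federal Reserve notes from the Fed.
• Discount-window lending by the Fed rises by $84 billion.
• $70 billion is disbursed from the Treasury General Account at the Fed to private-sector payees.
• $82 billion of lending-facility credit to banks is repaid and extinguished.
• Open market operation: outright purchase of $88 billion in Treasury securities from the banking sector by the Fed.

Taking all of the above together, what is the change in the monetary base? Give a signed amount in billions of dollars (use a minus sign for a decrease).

Currency withdrawal $27 billion: just a shift between currency and reserves — both are base money → 0.
Discount-window loan $84 billion: Fed balance sheet expands → +$84B.
Government spending $70 billion: a non-base liability converts back to reserves → +$70B.
Discount-window repayment $82 billion: Fed balance sheet contracts → −$82B.
OMO purchase (from banks) $88 billion: Fed balance sheet expands → +$88B.
Net: 0 + 84 + 70 − 82 + 88 = +$160 billion.

+$160 billion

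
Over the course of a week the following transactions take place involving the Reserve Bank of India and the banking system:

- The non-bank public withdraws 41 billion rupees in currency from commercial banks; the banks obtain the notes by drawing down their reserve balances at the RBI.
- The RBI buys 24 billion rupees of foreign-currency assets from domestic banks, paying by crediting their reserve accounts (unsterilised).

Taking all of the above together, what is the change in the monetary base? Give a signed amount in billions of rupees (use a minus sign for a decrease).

+24 billion

RBI balance sheet:
  Assets:      Foreign assets +24B
  Liabilities: Bank reserves −17B, Currency in circulation +41B
Commercial banking system:
  Assets:      Reserves at CB −17B, Foreign assets −24B
  Liabilities: Checkable deposits −41B
Monetary base = currency + reserves: +41B + (−17B) = +24 billion.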